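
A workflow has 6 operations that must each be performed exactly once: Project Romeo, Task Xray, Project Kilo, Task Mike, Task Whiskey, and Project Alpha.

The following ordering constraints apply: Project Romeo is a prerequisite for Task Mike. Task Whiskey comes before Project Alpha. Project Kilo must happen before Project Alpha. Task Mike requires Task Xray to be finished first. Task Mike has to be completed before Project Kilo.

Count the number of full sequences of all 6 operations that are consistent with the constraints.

3 operations have no prerequisites (Project Romeo, Task Xray, Task Whiskey), so any of them could come first.
Counting all ways to extend the partial order to a total order gives 10.

10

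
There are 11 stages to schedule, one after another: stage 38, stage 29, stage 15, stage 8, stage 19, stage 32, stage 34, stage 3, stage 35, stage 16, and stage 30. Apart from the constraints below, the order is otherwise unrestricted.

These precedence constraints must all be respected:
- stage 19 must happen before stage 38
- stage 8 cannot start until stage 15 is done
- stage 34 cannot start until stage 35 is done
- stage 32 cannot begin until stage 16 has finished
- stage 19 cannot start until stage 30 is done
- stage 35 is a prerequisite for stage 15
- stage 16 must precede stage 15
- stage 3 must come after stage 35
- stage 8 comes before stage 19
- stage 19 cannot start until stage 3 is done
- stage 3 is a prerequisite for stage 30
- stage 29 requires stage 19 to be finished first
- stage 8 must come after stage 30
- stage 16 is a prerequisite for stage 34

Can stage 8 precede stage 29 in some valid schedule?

The constraints force stage 8 before stage 29, so yes — every valid ordering has stage 8 earlier.

Yes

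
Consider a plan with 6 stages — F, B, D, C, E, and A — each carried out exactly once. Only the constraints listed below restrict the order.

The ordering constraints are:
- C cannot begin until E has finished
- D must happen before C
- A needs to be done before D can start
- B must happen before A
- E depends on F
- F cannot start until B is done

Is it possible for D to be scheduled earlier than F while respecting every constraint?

No chain of constraints runs from F to D, so F is not required to come first.
So a valid ordering placing D earlier than F exists.

Yes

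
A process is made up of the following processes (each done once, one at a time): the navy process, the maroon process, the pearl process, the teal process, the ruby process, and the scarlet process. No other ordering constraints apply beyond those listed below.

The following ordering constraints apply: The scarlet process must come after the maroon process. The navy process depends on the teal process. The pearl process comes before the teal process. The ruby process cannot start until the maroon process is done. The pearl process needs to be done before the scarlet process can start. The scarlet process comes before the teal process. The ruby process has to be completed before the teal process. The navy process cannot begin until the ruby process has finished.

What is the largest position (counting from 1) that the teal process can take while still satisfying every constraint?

5

Following the constraints forward from the teal process, its only required successor is the navy process.
So at least 1 process follows the teal process, putting the teal process no later than position 5. That position is achievable by scheduling everything else first.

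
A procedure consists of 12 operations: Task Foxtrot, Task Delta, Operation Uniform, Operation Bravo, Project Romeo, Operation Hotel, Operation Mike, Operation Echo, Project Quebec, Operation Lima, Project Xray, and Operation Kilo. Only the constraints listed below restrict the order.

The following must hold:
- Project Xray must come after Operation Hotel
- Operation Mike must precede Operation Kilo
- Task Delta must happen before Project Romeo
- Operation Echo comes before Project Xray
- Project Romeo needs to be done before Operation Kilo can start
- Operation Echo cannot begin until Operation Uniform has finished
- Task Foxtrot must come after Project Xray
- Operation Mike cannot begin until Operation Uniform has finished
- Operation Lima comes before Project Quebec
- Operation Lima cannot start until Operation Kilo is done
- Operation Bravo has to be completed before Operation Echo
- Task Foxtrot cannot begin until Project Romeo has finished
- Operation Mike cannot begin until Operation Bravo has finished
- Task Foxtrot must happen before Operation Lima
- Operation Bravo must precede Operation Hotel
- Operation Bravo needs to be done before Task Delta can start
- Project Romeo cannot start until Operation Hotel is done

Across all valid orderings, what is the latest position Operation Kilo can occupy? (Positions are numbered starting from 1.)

10

The operations that are forced after Operation Kilo, directly or by a chain of constraints, are Project Quebec, Operation Lima. That's 2 operations.
With 2 mandatory successors out of 12 operations total, the latest slot for Operation Kilo is 12−2 = 10, and it's reachable by doing all non-successors before Operation Kilo.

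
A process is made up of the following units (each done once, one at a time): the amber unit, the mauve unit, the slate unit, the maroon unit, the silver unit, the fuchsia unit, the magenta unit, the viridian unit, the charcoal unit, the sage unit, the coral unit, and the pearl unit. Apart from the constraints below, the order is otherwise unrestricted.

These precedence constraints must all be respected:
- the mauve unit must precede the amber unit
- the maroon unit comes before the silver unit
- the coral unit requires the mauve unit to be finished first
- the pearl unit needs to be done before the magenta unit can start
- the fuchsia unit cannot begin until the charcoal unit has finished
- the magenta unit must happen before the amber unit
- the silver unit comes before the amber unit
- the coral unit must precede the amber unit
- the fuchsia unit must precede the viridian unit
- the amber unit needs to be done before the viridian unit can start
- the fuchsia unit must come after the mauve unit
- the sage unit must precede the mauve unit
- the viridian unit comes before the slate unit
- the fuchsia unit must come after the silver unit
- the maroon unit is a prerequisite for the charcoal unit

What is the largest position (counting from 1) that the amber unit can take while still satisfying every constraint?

The units that are forced after the amber unit, directly or by a chain of constraints, are the slate unit, the viridian unit. That's 2 units.
So at least 2 units follow the amber unit, putting the amber unit no later than position 10. That position is achievable by scheduling everything else first.

10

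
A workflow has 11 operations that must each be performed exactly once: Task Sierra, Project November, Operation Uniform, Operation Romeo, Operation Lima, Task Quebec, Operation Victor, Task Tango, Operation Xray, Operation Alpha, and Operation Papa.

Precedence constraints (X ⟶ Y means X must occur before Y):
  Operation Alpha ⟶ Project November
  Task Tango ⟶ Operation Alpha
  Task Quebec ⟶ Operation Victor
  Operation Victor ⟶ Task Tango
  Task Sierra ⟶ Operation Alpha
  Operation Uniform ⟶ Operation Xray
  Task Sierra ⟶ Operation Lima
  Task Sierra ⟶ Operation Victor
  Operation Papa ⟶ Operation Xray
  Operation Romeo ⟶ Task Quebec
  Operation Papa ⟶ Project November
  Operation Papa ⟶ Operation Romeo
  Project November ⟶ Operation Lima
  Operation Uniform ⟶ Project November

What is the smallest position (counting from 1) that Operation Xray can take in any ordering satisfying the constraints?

3

Working backwards through the constraints from Operation Xray, its full set of required predecessors is Operation Uniform, Operation Papa — 2 of them.
So at minimum 2 operations come before Operation Xray, putting Operation Xray no earlier than position 3. That position is achievable by scheduling exactly those predecessors first.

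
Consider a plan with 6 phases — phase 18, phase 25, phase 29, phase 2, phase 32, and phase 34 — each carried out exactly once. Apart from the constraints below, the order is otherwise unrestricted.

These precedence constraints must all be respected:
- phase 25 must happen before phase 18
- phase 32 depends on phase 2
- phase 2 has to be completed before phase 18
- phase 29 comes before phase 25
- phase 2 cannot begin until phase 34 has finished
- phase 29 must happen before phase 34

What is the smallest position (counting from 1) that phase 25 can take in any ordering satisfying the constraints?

The only phase forced before phase 25 (directly or transitively) is phase 29.
With 1 mandatory predecessor, the earliest phase 25 can sit is position 1+1 = 2, and placing just that one first achieves it.

2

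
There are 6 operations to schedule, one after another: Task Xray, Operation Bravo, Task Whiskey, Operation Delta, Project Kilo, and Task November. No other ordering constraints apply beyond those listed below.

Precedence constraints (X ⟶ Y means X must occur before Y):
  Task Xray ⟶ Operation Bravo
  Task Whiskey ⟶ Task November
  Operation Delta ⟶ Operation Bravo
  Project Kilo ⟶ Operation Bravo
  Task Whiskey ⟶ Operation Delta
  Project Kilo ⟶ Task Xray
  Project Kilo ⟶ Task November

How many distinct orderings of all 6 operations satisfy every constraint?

The operations with no prerequisites are Task Whiskey, Project Kilo; any of them can be placed first.
Counting all ways to extend the partial order to a total order gives 22.

22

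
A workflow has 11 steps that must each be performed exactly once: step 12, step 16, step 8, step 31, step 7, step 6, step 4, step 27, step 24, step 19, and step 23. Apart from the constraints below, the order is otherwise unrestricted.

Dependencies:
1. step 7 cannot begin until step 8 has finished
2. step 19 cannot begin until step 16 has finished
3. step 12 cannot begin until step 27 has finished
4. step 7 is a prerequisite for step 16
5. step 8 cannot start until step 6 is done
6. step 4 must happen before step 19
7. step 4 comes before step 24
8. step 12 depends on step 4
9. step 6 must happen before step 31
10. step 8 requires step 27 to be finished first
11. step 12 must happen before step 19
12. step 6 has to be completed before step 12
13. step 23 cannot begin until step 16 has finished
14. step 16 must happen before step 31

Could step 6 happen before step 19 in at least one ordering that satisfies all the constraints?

Yes

Every valid ordering already has step 6 before step 19 (the constraints require it), so in particular at least one does.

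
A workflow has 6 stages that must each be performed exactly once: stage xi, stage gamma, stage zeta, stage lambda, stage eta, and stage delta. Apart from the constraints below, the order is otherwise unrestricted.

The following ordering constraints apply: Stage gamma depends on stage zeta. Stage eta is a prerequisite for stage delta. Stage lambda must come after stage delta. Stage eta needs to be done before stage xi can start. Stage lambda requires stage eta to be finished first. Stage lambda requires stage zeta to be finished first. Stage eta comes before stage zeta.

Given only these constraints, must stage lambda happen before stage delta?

The constraints actually force stage delta before stage lambda (via stage delta → stage lambda), not the other way around.
So stage lambda does not have to come before stage delta — it cannot.

No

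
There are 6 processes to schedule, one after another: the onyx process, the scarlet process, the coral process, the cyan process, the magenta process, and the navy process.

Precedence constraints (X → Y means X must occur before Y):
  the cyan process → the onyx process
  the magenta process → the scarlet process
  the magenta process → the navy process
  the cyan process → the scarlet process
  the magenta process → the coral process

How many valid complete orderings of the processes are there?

70

2 processes have no prerequisites (the cyan process, the magenta process), so any of them could come first.
Systematically extending each partial ordering one process at a time and counting, there are 70 complete orderings.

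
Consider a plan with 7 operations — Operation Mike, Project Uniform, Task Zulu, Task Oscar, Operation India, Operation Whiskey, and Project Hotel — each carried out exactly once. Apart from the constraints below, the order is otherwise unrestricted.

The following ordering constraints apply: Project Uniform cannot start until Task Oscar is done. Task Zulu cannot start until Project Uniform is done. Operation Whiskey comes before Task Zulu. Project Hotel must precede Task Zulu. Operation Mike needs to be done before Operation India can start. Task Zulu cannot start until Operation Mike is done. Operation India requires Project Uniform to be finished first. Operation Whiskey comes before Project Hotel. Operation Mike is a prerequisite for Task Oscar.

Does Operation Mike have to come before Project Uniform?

There is a constraint chain Operation Mike → Task Oscar → Project Uniform.
That forces Operation Mike before Project Uniform in every valid schedule.

Yes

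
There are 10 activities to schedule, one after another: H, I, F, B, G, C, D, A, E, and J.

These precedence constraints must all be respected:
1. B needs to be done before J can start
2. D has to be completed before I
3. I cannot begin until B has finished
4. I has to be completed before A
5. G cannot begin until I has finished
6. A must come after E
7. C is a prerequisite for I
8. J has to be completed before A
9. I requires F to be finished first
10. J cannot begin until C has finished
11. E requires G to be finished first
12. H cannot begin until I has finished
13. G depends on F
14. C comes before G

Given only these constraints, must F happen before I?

Yes

Chaining the stated constraints: F → I.
So F must precede I in any valid ordering.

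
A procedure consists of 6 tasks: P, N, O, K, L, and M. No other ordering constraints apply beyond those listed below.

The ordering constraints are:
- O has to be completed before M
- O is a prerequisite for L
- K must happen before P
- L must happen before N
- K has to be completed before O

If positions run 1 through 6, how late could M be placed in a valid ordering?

Nothing depends on M, so it can be the final task, position 6.

6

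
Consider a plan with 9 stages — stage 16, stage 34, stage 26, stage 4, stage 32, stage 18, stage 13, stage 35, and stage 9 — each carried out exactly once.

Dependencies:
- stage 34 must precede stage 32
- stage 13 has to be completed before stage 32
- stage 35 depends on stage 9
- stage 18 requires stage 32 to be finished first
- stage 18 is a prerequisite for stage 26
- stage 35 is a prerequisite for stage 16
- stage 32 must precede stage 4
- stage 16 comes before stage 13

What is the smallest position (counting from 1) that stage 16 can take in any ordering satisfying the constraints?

Working backwards through the constraints from stage 16, its full set of required predecessors is stage 35, stage 9 — 2 of them.
With 2 mandatory predecessors, the earliest stage 16 can sit is position 2+1 = 3, and placing just those 2 first achieves it.

3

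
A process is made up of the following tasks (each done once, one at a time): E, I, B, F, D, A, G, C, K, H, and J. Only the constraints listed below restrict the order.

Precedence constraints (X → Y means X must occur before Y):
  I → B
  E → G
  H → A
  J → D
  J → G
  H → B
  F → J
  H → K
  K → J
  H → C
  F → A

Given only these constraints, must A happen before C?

No chain of constraints connects A to C in either direction.
There exist valid orderings with C before A, so A is not required to come first.

No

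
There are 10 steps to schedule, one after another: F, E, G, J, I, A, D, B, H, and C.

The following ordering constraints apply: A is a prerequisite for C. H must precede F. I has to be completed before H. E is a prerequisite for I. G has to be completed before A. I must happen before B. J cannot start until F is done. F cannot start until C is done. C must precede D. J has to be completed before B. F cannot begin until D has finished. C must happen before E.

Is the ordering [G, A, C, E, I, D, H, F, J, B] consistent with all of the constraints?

Every stated constraint is respected: I sits at position 5, ahead of B at position 10, and each of the other listed pairs likewise has the predecessor earlier in the sequence.

Yes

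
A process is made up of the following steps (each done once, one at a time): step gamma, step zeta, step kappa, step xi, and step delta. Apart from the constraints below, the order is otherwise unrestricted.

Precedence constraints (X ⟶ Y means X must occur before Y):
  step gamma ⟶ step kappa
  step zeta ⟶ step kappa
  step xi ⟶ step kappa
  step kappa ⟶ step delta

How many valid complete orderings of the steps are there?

3 steps have no prerequisites (step gamma, step zeta, step xi), so any of them could come first.
Enumerating by repeatedly choosing an available step (one whose prerequisites are all placed) gives 6 distinct complete orderings.

6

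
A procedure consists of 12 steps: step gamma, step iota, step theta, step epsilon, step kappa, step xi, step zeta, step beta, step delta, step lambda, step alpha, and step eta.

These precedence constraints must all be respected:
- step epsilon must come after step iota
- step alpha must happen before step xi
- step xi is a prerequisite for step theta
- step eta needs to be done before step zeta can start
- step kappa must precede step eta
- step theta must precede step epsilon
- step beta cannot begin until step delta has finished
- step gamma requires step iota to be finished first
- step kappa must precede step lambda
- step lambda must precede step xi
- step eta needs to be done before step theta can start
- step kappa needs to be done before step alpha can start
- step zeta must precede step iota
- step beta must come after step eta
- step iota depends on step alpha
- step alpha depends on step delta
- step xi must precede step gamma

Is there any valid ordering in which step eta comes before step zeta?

The constraints force step eta before step zeta, so yes — every valid ordering has step eta earlier.

Yes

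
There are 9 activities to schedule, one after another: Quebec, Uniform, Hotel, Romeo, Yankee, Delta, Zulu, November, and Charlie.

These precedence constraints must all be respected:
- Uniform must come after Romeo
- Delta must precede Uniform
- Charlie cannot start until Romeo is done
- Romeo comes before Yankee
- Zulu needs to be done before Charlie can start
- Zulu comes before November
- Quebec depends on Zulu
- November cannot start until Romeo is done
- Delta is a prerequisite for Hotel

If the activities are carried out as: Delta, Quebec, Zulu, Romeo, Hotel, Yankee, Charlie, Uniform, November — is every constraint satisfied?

The sequence places Quebec ahead of Zulu.
That contradicts the constraint that Zulu must precede Quebec.

No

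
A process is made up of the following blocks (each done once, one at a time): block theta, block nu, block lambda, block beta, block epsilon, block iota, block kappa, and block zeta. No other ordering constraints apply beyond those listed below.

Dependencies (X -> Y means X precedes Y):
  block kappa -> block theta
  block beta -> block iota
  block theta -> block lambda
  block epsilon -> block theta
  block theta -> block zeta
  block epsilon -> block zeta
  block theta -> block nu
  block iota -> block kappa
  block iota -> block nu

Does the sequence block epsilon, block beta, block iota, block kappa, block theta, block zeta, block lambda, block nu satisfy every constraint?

Going through the constraints one by one, each required predecessor appears earlier in the sequence than its dependent — e.g. block epsilon (position 1) is before block zeta (position 6), as required.

Yes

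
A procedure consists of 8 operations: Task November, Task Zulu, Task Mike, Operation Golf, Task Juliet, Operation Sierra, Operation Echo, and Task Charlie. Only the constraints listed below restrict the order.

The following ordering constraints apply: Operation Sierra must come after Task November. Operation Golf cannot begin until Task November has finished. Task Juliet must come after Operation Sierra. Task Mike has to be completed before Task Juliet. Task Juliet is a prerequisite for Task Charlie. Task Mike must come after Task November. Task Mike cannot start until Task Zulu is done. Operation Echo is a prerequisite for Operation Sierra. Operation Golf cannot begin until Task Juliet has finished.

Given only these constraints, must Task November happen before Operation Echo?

No chain of constraints connects Task November to Operation Echo in either direction.
A valid ordering placing Operation Echo before Task November exists, so the answer is no.

No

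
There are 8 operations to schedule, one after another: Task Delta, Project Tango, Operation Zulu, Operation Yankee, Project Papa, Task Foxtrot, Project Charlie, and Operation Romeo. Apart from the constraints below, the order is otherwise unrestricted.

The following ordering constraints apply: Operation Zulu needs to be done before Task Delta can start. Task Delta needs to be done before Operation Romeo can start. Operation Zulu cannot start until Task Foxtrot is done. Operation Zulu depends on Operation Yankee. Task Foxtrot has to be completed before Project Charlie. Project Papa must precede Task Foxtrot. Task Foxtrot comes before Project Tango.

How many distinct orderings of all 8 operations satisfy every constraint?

70

The operations with no prerequisites are Operation Yankee, Project Papa; any of them can be placed first.
Enumerating by repeatedly choosing an available operation (one whose prerequisites are all placed) gives 70 distinct complete orderings.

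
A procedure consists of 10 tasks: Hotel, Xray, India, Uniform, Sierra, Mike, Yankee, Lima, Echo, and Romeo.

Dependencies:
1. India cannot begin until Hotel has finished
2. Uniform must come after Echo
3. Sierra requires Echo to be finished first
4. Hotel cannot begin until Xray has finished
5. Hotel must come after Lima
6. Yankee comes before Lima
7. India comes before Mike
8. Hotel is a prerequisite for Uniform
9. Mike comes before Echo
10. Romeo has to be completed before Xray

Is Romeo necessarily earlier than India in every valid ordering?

Yes

There is a constraint chain Romeo → Xray → Hotel → India.
That forces Romeo before India in every valid schedule.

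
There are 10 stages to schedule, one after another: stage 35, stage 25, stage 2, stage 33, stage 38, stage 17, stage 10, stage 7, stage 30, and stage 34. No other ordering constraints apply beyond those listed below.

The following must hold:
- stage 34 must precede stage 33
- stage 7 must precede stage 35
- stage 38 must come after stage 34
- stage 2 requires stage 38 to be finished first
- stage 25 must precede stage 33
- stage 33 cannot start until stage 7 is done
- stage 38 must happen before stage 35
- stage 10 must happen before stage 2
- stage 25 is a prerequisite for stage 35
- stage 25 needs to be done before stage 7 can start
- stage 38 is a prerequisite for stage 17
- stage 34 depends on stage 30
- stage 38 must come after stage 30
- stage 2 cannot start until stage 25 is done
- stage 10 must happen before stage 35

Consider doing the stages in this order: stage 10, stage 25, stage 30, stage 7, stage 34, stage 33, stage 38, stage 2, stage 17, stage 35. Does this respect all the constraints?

Yes

Going through the constraints one by one, each required predecessor appears earlier in the sequence than its dependent — e.g. stage 10 (position 1) is before stage 35 (position 10), as required.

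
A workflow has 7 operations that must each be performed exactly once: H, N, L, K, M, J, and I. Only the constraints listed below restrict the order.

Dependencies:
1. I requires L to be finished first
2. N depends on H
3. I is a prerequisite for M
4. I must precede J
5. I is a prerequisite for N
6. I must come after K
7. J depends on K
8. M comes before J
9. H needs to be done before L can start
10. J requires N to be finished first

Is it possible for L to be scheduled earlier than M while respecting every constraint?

L is actually forced before M by the constraints, so certainly some valid ordering has L first.

Yes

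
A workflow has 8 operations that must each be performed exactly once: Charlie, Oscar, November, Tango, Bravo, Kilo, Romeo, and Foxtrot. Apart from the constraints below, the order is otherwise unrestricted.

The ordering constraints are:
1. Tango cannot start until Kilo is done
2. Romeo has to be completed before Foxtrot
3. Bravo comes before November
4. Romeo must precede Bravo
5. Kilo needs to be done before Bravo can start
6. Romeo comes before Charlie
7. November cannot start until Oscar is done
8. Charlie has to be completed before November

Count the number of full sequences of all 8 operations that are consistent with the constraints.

The operations with no prerequisites are Oscar, Kilo, Romeo; any of them can be placed first.
Systematically extending each partial ordering one operation at a time and counting, there are 744 complete orderings.

744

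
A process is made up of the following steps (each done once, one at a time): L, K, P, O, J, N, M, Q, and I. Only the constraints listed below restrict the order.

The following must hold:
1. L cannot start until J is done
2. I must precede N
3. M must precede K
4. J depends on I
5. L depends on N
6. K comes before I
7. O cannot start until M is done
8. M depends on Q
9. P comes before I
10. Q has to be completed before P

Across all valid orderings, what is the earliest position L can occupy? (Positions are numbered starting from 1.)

8

Working backwards through the constraints from L, its full set of required predecessors is K, P, J, N, M, Q, I — 7 of them.
So at minimum 7 steps come before L, putting L no earlier than position 8. That position is achievable by scheduling exactly those predecessors first.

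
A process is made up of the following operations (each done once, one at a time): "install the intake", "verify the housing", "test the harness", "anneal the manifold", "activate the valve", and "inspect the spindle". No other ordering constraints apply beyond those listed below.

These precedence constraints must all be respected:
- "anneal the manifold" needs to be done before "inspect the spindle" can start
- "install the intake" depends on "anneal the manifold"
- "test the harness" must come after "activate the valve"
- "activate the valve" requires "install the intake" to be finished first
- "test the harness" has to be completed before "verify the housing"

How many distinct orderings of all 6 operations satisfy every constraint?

5

"anneal the manifold" is the only operation with nothing required before it, so every ordering starts there.
Counting all ways to extend the partial order to a total order gives 5.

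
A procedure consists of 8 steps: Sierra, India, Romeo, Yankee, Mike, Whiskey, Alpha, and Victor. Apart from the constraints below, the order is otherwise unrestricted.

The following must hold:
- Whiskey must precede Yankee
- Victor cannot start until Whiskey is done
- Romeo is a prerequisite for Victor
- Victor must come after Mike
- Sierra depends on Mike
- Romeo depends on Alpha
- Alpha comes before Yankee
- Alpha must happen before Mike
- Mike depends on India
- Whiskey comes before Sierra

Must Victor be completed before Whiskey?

No

The constraints actually force Whiskey before Victor (via Whiskey → Victor), not the other way around.
So Victor does not have to come before Whiskey — it cannot.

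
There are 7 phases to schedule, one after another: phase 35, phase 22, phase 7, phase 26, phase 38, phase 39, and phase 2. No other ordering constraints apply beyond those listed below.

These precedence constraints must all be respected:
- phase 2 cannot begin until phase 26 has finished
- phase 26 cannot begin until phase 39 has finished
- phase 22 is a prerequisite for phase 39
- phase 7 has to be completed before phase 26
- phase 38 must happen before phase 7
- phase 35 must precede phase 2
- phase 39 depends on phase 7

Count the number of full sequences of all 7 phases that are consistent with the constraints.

The phases with no prerequisites are phase 35, phase 22, phase 38; any of them can be placed first.
Enumerating by repeatedly choosing an available phase (one whose prerequisites are all placed) gives 18 distinct complete orderings.

18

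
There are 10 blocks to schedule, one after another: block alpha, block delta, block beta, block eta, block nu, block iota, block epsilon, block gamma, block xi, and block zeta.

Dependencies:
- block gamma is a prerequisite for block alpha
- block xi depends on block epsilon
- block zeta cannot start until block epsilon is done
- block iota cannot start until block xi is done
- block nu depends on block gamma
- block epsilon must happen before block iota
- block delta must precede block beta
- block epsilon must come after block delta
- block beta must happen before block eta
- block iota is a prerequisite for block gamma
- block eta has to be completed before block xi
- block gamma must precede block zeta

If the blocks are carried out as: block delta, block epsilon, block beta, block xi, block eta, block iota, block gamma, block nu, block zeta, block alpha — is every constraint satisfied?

Here block eta comes after block xi.
Since block eta is required before block xi, the ordering is invalid.

No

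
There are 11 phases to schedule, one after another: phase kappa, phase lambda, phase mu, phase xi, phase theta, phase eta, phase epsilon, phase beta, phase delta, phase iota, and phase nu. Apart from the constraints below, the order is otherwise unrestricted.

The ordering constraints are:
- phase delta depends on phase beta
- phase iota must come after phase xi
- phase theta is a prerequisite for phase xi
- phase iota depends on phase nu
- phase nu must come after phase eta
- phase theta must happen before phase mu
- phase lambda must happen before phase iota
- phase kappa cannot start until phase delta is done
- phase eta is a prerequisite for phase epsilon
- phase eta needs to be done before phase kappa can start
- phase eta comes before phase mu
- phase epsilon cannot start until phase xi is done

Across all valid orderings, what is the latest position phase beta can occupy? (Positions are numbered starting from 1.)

9

The phases that are forced after phase beta, directly or by a chain of constraints, are phase kappa, phase delta. That's 2 phases.
With 2 mandatory successors out of 11 phases total, the latest slot for phase beta is 11−2 = 9, and it's reachable by doing all non-successors before phase beta.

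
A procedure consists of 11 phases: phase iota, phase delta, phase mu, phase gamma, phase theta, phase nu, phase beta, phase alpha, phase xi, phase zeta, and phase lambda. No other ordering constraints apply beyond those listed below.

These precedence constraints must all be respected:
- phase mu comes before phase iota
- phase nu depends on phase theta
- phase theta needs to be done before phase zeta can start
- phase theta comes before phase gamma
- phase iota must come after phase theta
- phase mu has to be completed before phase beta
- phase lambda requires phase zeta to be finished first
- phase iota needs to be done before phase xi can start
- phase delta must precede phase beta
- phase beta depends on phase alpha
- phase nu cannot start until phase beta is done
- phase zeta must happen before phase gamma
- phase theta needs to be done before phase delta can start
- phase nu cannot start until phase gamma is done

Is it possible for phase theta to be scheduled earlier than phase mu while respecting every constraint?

No chain of constraints runs from phase mu to phase theta, so phase mu is not required to come first.
That means at least one valid schedule has phase theta before phase mu.

Yes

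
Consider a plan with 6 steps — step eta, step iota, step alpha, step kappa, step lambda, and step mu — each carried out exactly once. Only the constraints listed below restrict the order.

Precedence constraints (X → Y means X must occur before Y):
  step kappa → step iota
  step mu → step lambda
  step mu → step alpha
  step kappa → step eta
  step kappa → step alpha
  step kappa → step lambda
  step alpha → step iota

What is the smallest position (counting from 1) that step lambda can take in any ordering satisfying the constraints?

Every step that must precede step lambda has to come before it. Tracing all chains that end at step lambda, those steps are: step kappa, step mu — 2 in total.
With 2 mandatory predecessors, the earliest step lambda can sit is position 2+1 = 3, and placing just those 2 first achieves it.

3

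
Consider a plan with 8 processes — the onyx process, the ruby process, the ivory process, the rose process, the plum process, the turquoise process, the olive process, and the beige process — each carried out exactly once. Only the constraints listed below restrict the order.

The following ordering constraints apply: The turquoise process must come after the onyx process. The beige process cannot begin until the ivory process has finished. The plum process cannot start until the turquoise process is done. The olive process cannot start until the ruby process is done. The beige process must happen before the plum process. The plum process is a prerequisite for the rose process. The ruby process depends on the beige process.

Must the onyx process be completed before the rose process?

Yes

Chaining the stated constraints: the onyx process → the turquoise process → the plum process → the rose process.
Hence the onyx process necessarily comes before the rose process.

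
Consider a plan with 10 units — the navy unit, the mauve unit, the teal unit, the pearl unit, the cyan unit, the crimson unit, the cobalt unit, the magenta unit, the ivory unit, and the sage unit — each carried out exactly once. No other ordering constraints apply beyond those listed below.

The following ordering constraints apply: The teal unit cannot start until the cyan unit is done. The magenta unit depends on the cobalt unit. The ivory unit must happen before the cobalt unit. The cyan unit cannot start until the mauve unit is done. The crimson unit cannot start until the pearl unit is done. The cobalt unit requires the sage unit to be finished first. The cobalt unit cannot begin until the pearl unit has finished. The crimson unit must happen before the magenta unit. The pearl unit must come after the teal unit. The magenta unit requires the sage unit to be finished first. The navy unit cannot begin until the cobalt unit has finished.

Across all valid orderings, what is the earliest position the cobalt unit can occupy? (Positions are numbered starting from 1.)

Working backwards through the constraints from the cobalt unit, its full set of required predecessors is the mauve unit, the teal unit, the pearl unit, the cyan unit, the ivory unit, the sage unit — 6 of them.
With 6 mandatory predecessors, the earliest the cobalt unit can sit is position 6+1 = 7, and placing just those 6 first achieves it.

7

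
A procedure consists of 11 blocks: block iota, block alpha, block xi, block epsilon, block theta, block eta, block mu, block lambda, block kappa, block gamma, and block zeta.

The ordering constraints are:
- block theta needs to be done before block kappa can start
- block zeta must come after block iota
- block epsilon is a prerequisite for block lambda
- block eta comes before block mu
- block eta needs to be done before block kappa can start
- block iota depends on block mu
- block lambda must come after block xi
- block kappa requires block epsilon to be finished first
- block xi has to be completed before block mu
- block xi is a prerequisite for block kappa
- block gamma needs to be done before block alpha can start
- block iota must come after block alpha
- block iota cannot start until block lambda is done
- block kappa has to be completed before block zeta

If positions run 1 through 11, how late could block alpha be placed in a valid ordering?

9

The blocks that are forced after block alpha, directly or by a chain of constraints, are block iota, block zeta. That's 2 blocks.
So at least 2 blocks follow block alpha, putting block alpha no later than position 9. That position is achievable by scheduling everything else first.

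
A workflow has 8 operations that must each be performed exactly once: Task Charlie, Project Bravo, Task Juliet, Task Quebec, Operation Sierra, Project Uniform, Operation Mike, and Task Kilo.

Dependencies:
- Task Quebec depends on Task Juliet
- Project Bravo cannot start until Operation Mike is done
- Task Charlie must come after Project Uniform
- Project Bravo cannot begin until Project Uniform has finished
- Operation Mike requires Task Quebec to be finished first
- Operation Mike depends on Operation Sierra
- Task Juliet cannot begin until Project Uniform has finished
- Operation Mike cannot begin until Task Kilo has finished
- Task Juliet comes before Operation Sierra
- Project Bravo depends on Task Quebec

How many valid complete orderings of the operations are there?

2 operations have no prerequisites (Project Uniform, Task Kilo), so any of them could come first.
Systematically extending each partial ordering one operation at a time and counting, there are 68 complete orderings.

68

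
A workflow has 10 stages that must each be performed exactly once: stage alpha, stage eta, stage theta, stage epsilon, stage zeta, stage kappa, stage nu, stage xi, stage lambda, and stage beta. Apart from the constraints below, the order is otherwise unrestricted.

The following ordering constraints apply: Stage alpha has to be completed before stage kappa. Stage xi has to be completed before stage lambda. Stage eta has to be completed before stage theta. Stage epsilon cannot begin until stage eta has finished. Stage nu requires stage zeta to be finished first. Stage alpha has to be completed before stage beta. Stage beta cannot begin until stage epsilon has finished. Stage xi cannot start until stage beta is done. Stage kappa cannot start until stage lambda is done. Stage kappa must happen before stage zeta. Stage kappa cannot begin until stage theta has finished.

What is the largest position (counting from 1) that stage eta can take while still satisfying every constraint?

Every stage that must follow stage eta has to come after it. Tracing all chains starting from stage eta, those stages are: stage theta, stage epsilon, stage zeta, stage kappa, stage nu, stage xi, stage lambda, stage beta — 8 in total.
With 8 mandatory successors out of 10 stages total, the latest slot for stage eta is 10−8 = 2, and it's reachable by doing all non-successors before stage eta.

2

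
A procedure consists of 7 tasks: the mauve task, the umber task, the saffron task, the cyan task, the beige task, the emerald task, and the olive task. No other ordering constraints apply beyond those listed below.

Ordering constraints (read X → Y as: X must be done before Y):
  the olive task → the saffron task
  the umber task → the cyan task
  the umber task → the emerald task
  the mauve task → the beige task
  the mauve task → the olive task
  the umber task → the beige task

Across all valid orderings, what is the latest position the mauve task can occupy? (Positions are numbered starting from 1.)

Following every chain forward from the mauve task, the tasks that must come later are the saffron task, the beige task, the olive task — 3 of them.
So at least 3 tasks follow the mauve task, putting the mauve task no later than position 4. That position is achievable by scheduling everything else first.

4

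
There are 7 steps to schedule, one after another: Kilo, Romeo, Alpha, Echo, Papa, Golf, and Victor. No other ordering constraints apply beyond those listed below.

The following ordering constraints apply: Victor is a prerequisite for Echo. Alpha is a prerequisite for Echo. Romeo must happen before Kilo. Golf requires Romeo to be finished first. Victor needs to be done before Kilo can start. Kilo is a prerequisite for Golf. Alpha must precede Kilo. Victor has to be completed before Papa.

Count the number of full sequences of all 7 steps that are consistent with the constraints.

3 steps have no prerequisites (Romeo, Alpha, Victor), so any of them could come first.
Counting all ways to extend the partial order to a total order gives 101.

101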